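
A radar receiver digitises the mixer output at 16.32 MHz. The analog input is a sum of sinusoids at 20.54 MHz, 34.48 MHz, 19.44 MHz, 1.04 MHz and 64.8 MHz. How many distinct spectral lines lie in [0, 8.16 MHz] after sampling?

5

fs/2 = 8.16 MHz.
20.54 MHz mod fs = 4.22 MHz.
4.22 MHz ≤ fs/2 = 8.16 MHz, appears at 4.22 MHz.
34.48 MHz mod fs = 1.84 MHz.
1.84 MHz ≤ fs/2 = 8.16 MHz, appears at 1.84 MHz.
19.44 MHz mod fs = 3.12 MHz.
3.12 MHz ≤ fs/2 = 8.16 MHz, appears at 3.12 MHz.
1.04 MHz ≤ fs/2 = 8.16 MHz, passes unchanged.
64.8 MHz mod fs = 15.84 MHz.
15.84 MHz > fs/2 = 8.16 MHz, folds to fs − 15.84 MHz = 0.48 MHz.
Distinct values: {0.48 MHz, 1.04 MHz, 1.84 MHz, 3.12 MHz, 4.22 MHz} → 5.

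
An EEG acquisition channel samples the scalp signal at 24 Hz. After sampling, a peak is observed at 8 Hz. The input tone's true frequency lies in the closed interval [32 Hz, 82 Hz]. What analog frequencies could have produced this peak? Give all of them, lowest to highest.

32 Hz, 40 Hz, 56 Hz, 64 Hz, 80 Hz

Frequencies that alias to 8 Hz are k·fs ± 8 Hz for integer k ≥ 0.
k=0: 8 Hz.
k=1: 16 Hz, 32 Hz.
k=2: 40 Hz, 56 Hz.
k=3: 64 Hz, 80 Hz.
k=4: 88 Hz, 104 Hz.
Within [32 Hz, 82 Hz]: 32 Hz, 40 Hz, 56 Hz, 64 Hz, 80 Hz.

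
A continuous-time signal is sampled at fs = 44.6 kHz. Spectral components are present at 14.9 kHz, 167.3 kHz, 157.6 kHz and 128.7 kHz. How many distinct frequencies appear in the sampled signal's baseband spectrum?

4

fs/2 = 22.3 kHz.
14.9 kHz ≤ fs/2 = 22.3 kHz, passes unchanged.
167.3 kHz mod fs = 33.5 kHz.
33.5 kHz > fs/2 = 22.3 kHz, folds to fs − 33.5 kHz = 11.1 kHz.
157.6 kHz mod fs = 23.8 kHz.
23.8 kHz > fs/2 = 22.3 kHz, folds to fs − 23.8 kHz = 20.8 kHz.
128.7 kHz mod fs = 39.5 kHz.
39.5 kHz > fs/2 = 22.3 kHz, folds to fs − 39.5 kHz = 5.1 kHz.
Distinct values: {5.1 kHz, 11.1 kHz, 14.9 kHz, 20.8 kHz} → 4.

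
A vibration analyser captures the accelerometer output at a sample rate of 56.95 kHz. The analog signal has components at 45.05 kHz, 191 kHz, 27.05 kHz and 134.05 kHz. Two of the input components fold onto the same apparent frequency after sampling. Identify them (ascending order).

fs/2 = 28.475 kHz.
45.05 kHz > fs/2 = 28.475 kHz, folds to fs − 45.05 kHz = 11.9 kHz.
191 kHz mod fs = 20.15 kHz.
20.15 kHz ≤ fs/2 = 28.475 kHz, appears at 20.15 kHz.
27.05 kHz ≤ fs/2 = 28.475 kHz, passes unchanged.
134.05 kHz mod fs = 20.15 kHz.
20.15 kHz ≤ fs/2 = 28.475 kHz, appears at 20.15 kHz.
134.05 kHz and 191 kHz both map to 20.15 kHz.

134.05 kHz, 191 kHz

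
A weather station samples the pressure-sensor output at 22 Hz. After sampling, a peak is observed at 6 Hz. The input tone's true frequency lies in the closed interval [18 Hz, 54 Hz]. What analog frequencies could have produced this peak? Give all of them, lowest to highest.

28 Hz, 38 Hz, 50 Hz

Frequencies that alias to 6 Hz are k·fs ± 6 Hz for integer k ≥ 0.
k=0: 6 Hz.
k=1: 16 Hz, 28 Hz.
k=2: 38 Hz, 50 Hz.
k=3: 60 Hz, 72 Hz.
Within [18 Hz, 54 Hz]: 28 Hz, 38 Hz, 50 Hz.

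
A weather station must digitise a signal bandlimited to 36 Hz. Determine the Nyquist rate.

72 Hz

Nyquist rate = 2 × 36 Hz = 72 Hz.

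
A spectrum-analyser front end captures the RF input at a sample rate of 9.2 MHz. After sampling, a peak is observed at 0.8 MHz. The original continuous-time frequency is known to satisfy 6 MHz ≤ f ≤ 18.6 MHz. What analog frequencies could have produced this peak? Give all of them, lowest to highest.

Frequencies that alias to 0.8 MHz are k·fs ± 0.8 MHz for integer k ≥ 0.
k=0: 0.8 MHz.
k=1: 8.4 MHz, 10 MHz.
k=2: 17.6 MHz, 19.2 MHz.
k=3: 26.8 MHz, 28.4 MHz.
Within [6 MHz, 18.6 MHz]: 8.4 MHz, 10 MHz, 17.6 MHz.

8.4 MHz, 10 MHz, 17.6 MHz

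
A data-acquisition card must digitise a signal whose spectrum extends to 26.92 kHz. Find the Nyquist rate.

Nyquist rate = 2 × 26.92 kHz = 53.84 kHz.

53.84 kHz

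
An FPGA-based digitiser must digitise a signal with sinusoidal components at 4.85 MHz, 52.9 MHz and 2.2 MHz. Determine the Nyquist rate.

105.8 MHz

Highest-frequency component: 52.9 MHz.
Nyquist rate = 2 × 52.9 MHz = 105.8 MHz.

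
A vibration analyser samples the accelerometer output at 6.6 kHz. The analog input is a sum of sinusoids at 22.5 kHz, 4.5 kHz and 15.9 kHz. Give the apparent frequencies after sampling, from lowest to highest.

fs/2 = 3.3 kHz.
22.5 kHz mod fs = 2.7 kHz.
2.7 kHz ≤ fs/2 = 3.3 kHz, appears at 2.7 kHz.
4.5 kHz > fs/2 = 3.3 kHz, folds to fs − 4.5 kHz = 2.1 kHz.
15.9 kHz mod fs = 2.7 kHz.
2.7 kHz ≤ fs/2 = 3.3 kHz, appears at 2.7 kHz.
Distinct values: {2.1 kHz, 2.7 kHz}.

2.1 kHz, 2.7 kHz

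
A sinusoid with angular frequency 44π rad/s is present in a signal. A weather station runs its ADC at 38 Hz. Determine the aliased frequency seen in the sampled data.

16 Hz

ω = 44π rad/s → f = ω/(2π) = 22 Hz.
22 Hz > fs/2 = 19 Hz, folds to fs − 22 Hz = 16 Hz.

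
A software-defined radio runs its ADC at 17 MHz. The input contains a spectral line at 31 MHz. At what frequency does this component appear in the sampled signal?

31 MHz mod fs = 14 MHz.
14 MHz > fs/2 = 8.5 MHz, folds to fs − 14 MHz = 3 MHz.

3 MHz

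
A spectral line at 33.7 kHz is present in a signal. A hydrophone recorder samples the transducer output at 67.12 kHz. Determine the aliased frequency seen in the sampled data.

33.7 kHz > fs/2 = 33.56 kHz, folds to fs − 33.7 kHz = 33.42 kHz.

33.42 kHz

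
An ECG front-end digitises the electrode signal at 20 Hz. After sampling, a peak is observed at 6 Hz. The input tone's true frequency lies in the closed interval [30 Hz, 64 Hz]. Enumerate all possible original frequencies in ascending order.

Frequencies that alias to 6 Hz are k·fs ± 6 Hz for integer k ≥ 0.
k=0: 6 Hz.
k=1: 14 Hz, 26 Hz.
k=2: 34 Hz, 46 Hz.
k=3: 54 Hz, 66 Hz.
k=4: 74 Hz, 86 Hz.
Within [30 Hz, 64 Hz]: 34 Hz, 46 Hz, 54 Hz.

34 Hz, 46 Hz, 54 Hz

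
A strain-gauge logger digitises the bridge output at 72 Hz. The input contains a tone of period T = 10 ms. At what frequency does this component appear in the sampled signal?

28 Hz

T = 10 ms → f = 1/T = 100 Hz.
100 Hz mod fs = 28 Hz.
28 Hz ≤ fs/2 = 36 Hz, appears at 28 Hz.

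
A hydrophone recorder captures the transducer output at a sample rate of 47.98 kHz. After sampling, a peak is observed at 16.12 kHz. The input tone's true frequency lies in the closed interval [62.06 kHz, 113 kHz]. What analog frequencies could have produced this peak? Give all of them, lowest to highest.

64.1 kHz, 79.84 kHz, 112.08 kHz

Frequencies that alias to 16.12 kHz are k·fs ± 16.12 kHz for integer k ≥ 0.
k=0: 16.12 kHz.
k=1: 31.86 kHz, 64.1 kHz.
k=2: 79.84 kHz, 112.08 kHz.
k=3: 127.82 kHz, 160.06 kHz.
Within [62.06 kHz, 113 kHz]: 64.1 kHz, 79.84 kHz, 112.08 kHz.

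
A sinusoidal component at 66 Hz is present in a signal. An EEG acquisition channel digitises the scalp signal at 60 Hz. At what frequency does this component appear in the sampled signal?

6 Hz

66 Hz mod fs = 6 Hz.
6 Hz ≤ fs/2 = 30 Hz, appears at 6 Hz.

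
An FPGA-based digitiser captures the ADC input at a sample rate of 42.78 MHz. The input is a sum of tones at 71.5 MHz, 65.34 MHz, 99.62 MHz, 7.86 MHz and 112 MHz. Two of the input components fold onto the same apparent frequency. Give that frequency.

fs/2 = 21.39 MHz.
71.5 MHz mod fs = 28.72 MHz.
28.72 MHz > fs/2 = 21.39 MHz, folds to fs − 28.72 MHz = 14.06 MHz.
65.34 MHz mod fs = 22.56 MHz.
22.56 MHz > fs/2 = 21.39 MHz, folds to fs − 22.56 MHz = 20.22 MHz.
99.62 MHz mod fs = 14.06 MHz.
14.06 MHz ≤ fs/2 = 21.39 MHz, appears at 14.06 MHz.
7.86 MHz ≤ fs/2 = 21.39 MHz, passes unchanged.
112 MHz mod fs = 26.44 MHz.
26.44 MHz > fs/2 = 21.39 MHz, folds to fs − 26.44 MHz = 16.34 MHz.
71.5 MHz and 99.62 MHz both map to 14.06 MHz.

14.06 MHz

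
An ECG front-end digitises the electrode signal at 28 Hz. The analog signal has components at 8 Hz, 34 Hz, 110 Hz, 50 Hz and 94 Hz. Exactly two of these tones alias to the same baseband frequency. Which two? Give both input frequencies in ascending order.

34 Hz, 50 Hz

fs/2 = 14 Hz.
8 Hz ≤ fs/2 = 14 Hz, passes unchanged.
34 Hz mod fs = 6 Hz.
6 Hz ≤ fs/2 = 14 Hz, appears at 6 Hz.
110 Hz mod fs = 26 Hz.
26 Hz > fs/2 = 14 Hz, folds to fs − 26 Hz = 2 Hz.
50 Hz mod fs = 22 Hz.
22 Hz > fs/2 = 14 Hz, folds to fs − 22 Hz = 6 Hz.
94 Hz mod fs = 10 Hz.
10 Hz ≤ fs/2 = 14 Hz, appears at 10 Hz.
34 Hz and 50 Hz both map to 6 Hz.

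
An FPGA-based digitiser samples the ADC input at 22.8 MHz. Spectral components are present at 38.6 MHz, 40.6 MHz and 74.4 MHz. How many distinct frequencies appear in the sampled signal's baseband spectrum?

fs/2 = 11.4 MHz.
38.6 MHz mod fs = 15.8 MHz.
15.8 MHz > fs/2 = 11.4 MHz, folds to fs − 15.8 MHz = 7 MHz.
40.6 MHz mod fs = 17.8 MHz.
17.8 MHz > fs/2 = 11.4 MHz, folds to fs − 17.8 MHz = 5 MHz.
74.4 MHz mod fs = 6 MHz.
6 MHz ≤ fs/2 = 11.4 MHz, appears at 6 MHz.
Distinct values: {5 MHz, 6 MHz, 7 MHz} → 3.

3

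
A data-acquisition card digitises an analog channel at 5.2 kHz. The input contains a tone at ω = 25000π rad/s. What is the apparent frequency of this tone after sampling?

ω = 25000π rad/s → f = ω/(2π) = 12500 Hz = 12.5 kHz.
12.5 kHz mod fs = 2.1 kHz.
2.1 kHz ≤ fs/2 = 2.6 kHz, appears at 2.1 kHz.

2.1 kHz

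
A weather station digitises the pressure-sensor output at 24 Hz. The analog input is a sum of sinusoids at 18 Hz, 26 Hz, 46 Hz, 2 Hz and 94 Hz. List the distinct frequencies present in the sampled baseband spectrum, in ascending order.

2 Hz, 6 Hz

fs/2 = 12 Hz.
18 Hz > fs/2 = 12 Hz, folds to fs − 18 Hz = 6 Hz.
26 Hz mod fs = 2 Hz.
2 Hz ≤ fs/2 = 12 Hz, appears at 2 Hz.
46 Hz mod fs = 22 Hz.
22 Hz > fs/2 = 12 Hz, folds to fs − 22 Hz = 2 Hz.
2 Hz ≤ fs/2 = 12 Hz, passes unchanged.
94 Hz mod fs = 22 Hz.
22 Hz > fs/2 = 12 Hz, folds to fs − 22 Hz = 2 Hz.
Distinct values: {2 Hz, 6 Hz}.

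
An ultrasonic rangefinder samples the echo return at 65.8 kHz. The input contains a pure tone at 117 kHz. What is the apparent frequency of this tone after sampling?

14.6 kHz

117 kHz mod fs = 51.2 kHz.
51.2 kHz > fs/2 = 32.9 kHz, folds to fs − 51.2 kHz = 14.6 kHz.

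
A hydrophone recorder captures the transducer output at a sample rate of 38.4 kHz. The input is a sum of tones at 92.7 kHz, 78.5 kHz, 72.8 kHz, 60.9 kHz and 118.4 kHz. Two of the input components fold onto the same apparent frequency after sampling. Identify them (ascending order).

60.9 kHz, 92.7 kHz

fs/2 = 19.2 kHz.
92.7 kHz mod fs = 15.9 kHz.
15.9 kHz ≤ fs/2 = 19.2 kHz, appears at 15.9 kHz.
78.5 kHz mod fs = 1.7 kHz.
1.7 kHz ≤ fs/2 = 19.2 kHz, appears at 1.7 kHz.
72.8 kHz mod fs = 34.4 kHz.
34.4 kHz > fs/2 = 19.2 kHz, folds to fs − 34.4 kHz = 4 kHz.
60.9 kHz mod fs = 22.5 kHz.
22.5 kHz > fs/2 = 19.2 kHz, folds to fs − 22.5 kHz = 15.9 kHz.
118.4 kHz mod fs = 3.2 kHz.
3.2 kHz ≤ fs/2 = 19.2 kHz, appears at 3.2 kHz.
60.9 kHz and 92.7 kHz both map to 15.9 kHz.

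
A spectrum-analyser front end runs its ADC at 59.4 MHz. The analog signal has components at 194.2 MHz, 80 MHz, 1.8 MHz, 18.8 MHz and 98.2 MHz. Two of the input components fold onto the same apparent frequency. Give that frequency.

fs/2 = 29.7 MHz.
194.2 MHz mod fs = 16 MHz.
16 MHz ≤ fs/2 = 29.7 MHz, appears at 16 MHz.
80 MHz mod fs = 20.6 MHz.
20.6 MHz ≤ fs/2 = 29.7 MHz, appears at 20.6 MHz.
1.8 MHz ≤ fs/2 = 29.7 MHz, passes unchanged.
18.8 MHz ≤ fs/2 = 29.7 MHz, passes unchanged.
98.2 MHz mod fs = 38.8 MHz.
38.8 MHz > fs/2 = 29.7 MHz, folds to fs − 38.8 MHz = 20.6 MHz.
80 MHz and 98.2 MHz both map to 20.6 MHz.

20.6 MHz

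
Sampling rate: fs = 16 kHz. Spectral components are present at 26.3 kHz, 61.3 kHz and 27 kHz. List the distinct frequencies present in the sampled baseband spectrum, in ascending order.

fs/2 = 8 kHz.
26.3 kHz mod fs = 10.3 kHz.
10.3 kHz > fs/2 = 8 kHz, folds to fs − 10.3 kHz = 5.7 kHz.
61.3 kHz mod fs = 13.3 kHz.
13.3 kHz > fs/2 = 8 kHz, folds to fs − 13.3 kHz = 2.7 kHz.
27 kHz mod fs = 11 kHz.
11 kHz > fs/2 = 8 kHz, folds to fs − 11 kHz = 5 kHz.
Distinct values: {2.7 kHz, 5 kHz, 5.7 kHz}.

2.7 kHz, 5 kHz, 5.7 kHz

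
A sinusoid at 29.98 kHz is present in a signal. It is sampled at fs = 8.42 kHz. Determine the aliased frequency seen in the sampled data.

29.98 kHz mod fs = 4.72 kHz.
4.72 kHz > fs/2 = 4.21 kHz, folds to fs − 4.72 kHz = 3.7 kHz.

3.7 kHz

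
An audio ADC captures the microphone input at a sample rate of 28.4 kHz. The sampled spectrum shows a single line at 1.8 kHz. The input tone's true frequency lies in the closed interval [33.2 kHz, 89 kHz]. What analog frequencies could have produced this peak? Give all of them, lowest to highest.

Frequencies that alias to 1.8 kHz are k·fs ± 1.8 kHz for integer k ≥ 0.
k=0: 1.8 kHz.
k=1: 26.6 kHz, 30.2 kHz.
k=2: 55 kHz, 58.6 kHz.
k=3: 83.4 kHz, 87 kHz.
k=4: 111.8 kHz, 115.4 kHz.
Within [33.2 kHz, 89 kHz]: 55 kHz, 58.6 kHz, 83.4 kHz, 87 kHz.

55 kHz, 58.6 kHz, 83.4 kHz, 87 kHz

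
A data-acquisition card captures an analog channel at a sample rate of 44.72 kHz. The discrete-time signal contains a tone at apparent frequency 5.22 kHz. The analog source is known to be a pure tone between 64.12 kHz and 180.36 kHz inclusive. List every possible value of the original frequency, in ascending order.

Frequencies that alias to 5.22 kHz are k·fs ± 5.22 kHz for integer k ≥ 0.
k=0: 5.22 kHz.
k=1: 39.5 kHz, 49.94 kHz.
k=2: 84.22 kHz, 94.66 kHz.
k=3: 128.94 kHz, 139.38 kHz.
k=4: 173.66 kHz, 184.1 kHz.
k=5: 218.38 kHz, 228.82 kHz.
Within [64.12 kHz, 180.36 kHz]: 84.22 kHz, 94.66 kHz, 128.94 kHz, 139.38 kHz, 173.66 kHz.

84.22 kHz, 94.66 kHz, 128.94 kHz, 139.38 kHz, 173.66 kHz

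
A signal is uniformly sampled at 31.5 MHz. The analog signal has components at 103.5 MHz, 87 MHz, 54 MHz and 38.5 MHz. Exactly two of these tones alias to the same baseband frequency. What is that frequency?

9 MHz

fs/2 = 15.75 MHz.
103.5 MHz mod fs = 9 MHz.
9 MHz ≤ fs/2 = 15.75 MHz, appears at 9 MHz.
87 MHz mod fs = 24 MHz.
24 MHz > fs/2 = 15.75 MHz, folds to fs − 24 MHz = 7.5 MHz.
54 MHz mod fs = 22.5 MHz.
22.5 MHz > fs/2 = 15.75 MHz, folds to fs − 22.5 MHz = 9 MHz.
38.5 MHz mod fs = 7 MHz.
7 MHz ≤ fs/2 = 15.75 MHz, appears at 7 MHz.
54 MHz and 103.5 MHz both map to 9 MHz.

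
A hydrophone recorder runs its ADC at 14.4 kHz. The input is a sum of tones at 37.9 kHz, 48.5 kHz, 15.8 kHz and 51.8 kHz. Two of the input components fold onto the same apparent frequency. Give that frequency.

fs/2 = 7.2 kHz.
37.9 kHz mod fs = 9.1 kHz.
9.1 kHz > fs/2 = 7.2 kHz, folds to fs − 9.1 kHz = 5.3 kHz.
48.5 kHz mod fs = 5.3 kHz.
5.3 kHz ≤ fs/2 = 7.2 kHz, appears at 5.3 kHz.
15.8 kHz mod fs = 1.4 kHz.
1.4 kHz ≤ fs/2 = 7.2 kHz, appears at 1.4 kHz.
51.8 kHz mod fs = 8.6 kHz.
8.6 kHz > fs/2 = 7.2 kHz, folds to fs − 8.6 kHz = 5.8 kHz.
37.9 kHz and 48.5 kHz both map to 5.3 kHz.

5.3 kHz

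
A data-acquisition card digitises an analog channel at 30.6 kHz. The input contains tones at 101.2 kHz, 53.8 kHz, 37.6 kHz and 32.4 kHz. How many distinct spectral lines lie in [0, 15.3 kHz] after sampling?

fs/2 = 15.3 kHz.
101.2 kHz mod fs = 9.4 kHz.
9.4 kHz ≤ fs/2 = 15.3 kHz, appears at 9.4 kHz.
53.8 kHz mod fs = 23.2 kHz.
23.2 kHz > fs/2 = 15.3 kHz, folds to fs − 23.2 kHz = 7.4 kHz.
37.6 kHz mod fs = 7 kHz.
7 kHz ≤ fs/2 = 15.3 kHz, appears at 7 kHz.
32.4 kHz mod fs = 1.8 kHz.
1.8 kHz ≤ fs/2 = 15.3 kHz, appears at 1.8 kHz.
Distinct values: {1.8 kHz, 7 kHz, 7.4 kHz, 9.4 kHz} → 4.

4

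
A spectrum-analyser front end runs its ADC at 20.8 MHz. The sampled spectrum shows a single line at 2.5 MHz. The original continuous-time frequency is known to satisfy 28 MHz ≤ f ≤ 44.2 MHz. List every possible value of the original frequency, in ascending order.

39.1 MHz, 44.1 MHz

Frequencies that alias to 2.5 MHz are k·fs ± 2.5 MHz for integer k ≥ 0.
k=0: 2.5 MHz.
k=1: 18.3 MHz, 23.3 MHz.
k=2: 39.1 MHz, 44.1 MHz.
k=3: 59.9 MHz, 64.9 MHz.
Within [28 MHz, 44.2 MHz]: 39.1 MHz, 44.1 MHz.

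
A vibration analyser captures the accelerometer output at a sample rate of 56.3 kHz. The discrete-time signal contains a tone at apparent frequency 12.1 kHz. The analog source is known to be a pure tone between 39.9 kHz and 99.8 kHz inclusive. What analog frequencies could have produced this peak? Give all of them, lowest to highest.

44.2 kHz, 68.4 kHz

Frequencies that alias to 12.1 kHz are k·fs ± 12.1 kHz for integer k ≥ 0.
k=0: 12.1 kHz.
k=1: 44.2 kHz, 68.4 kHz.
k=2: 100.5 kHz, 124.7 kHz.
Within [39.9 kHz, 99.8 kHz]: 44.2 kHz, 68.4 kHz.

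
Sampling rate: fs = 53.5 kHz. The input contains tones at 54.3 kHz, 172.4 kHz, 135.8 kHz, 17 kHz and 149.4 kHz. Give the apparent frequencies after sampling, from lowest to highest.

0.8 kHz, 11.1 kHz, 11.9 kHz, 17 kHz, 24.7 kHz

fs/2 = 26.75 kHz.
54.3 kHz mod fs = 0.8 kHz.
0.8 kHz ≤ fs/2 = 26.75 kHz, appears at 0.8 kHz.
172.4 kHz mod fs = 11.9 kHz.
11.9 kHz ≤ fs/2 = 26.75 kHz, appears at 11.9 kHz.
135.8 kHz mod fs = 28.8 kHz.
28.8 kHz > fs/2 = 26.75 kHz, folds to fs − 28.8 kHz = 24.7 kHz.
17 kHz ≤ fs/2 = 26.75 kHz, passes unchanged.
149.4 kHz mod fs = 42.4 kHz.
42.4 kHz > fs/2 = 26.75 kHz, folds to fs − 42.4 kHz = 11.1 kHz.
Distinct values: {0.8 kHz, 11.1 kHz, 11.9 kHz, 17 kHz, 24.7 kHz}.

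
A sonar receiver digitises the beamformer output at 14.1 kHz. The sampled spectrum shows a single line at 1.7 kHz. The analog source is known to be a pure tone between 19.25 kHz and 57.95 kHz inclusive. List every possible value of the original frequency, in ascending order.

Frequencies that alias to 1.7 kHz are k·fs ± 1.7 kHz for integer k ≥ 0.
k=0: 1.7 kHz.
k=1: 12.4 kHz, 15.8 kHz.
k=2: 26.5 kHz, 29.9 kHz.
k=3: 40.6 kHz, 44 kHz.
k=4: 54.7 kHz, 58.1 kHz.
k=5: 68.8 kHz, 72.2 kHz.
Within [19.25 kHz, 57.95 kHz]: 26.5 kHz, 29.9 kHz, 40.6 kHz, 44 kHz, 54.7 kHz.

26.5 kHz, 29.9 kHz, 40.6 kHz, 44 kHz, 54.7 kHz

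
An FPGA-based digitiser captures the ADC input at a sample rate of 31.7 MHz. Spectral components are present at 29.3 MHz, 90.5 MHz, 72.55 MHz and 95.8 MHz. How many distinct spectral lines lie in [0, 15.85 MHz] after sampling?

4

fs/2 = 15.85 MHz.
29.3 MHz > fs/2 = 15.85 MHz, folds to fs − 29.3 MHz = 2.4 MHz.
90.5 MHz mod fs = 27.1 MHz.
27.1 MHz > fs/2 = 15.85 MHz, folds to fs − 27.1 MHz = 4.6 MHz.
72.55 MHz mod fs = 9.15 MHz.
9.15 MHz ≤ fs/2 = 15.85 MHz, appears at 9.15 MHz.
95.8 MHz mod fs = 0.7 MHz.
0.7 MHz ≤ fs/2 = 15.85 MHz, appears at 0.7 MHz.
Distinct values: {0.7 MHz, 2.4 MHz, 4.6 MHz, 9.15 MHz} → 4.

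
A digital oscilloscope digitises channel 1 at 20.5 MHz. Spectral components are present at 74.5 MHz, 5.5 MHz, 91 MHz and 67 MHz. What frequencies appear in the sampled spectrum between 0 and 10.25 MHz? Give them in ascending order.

fs/2 = 10.25 MHz.
74.5 MHz mod fs = 13 MHz.
13 MHz > fs/2 = 10.25 MHz, folds to fs − 13 MHz = 7.5 MHz.
5.5 MHz ≤ fs/2 = 10.25 MHz, passes unchanged.
91 MHz mod fs = 9 MHz.
9 MHz ≤ fs/2 = 10.25 MHz, appears at 9 MHz.
67 MHz mod fs = 5.5 MHz.
5.5 MHz ≤ fs/2 = 10.25 MHz, appears at 5.5 MHz.
Distinct values: {5.5 MHz, 7.5 MHz, 9 MHz}.

5.5 MHz, 7.5 MHz, 9 MHz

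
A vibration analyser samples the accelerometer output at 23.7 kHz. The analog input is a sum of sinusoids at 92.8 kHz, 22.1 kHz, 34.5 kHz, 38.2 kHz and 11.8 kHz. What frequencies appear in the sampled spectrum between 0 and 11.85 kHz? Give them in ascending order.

fs/2 = 11.85 kHz.
92.8 kHz mod fs = 21.7 kHz.
21.7 kHz > fs/2 = 11.85 kHz, folds to fs − 21.7 kHz = 2 kHz.
22.1 kHz > fs/2 = 11.85 kHz, folds to fs − 22.1 kHz = 1.6 kHz.
34.5 kHz mod fs = 10.8 kHz.
10.8 kHz ≤ fs/2 = 11.85 kHz, appears at 10.8 kHz.
38.2 kHz mod fs = 14.5 kHz.
14.5 kHz > fs/2 = 11.85 kHz, folds to fs − 14.5 kHz = 9.2 kHz.
11.8 kHz ≤ fs/2 = 11.85 kHz, passes unchanged.
Distinct values: {1.6 kHz, 2 kHz, 9.2 kHz, 10.8 kHz, 11.8 kHz}.

1.6 kHz, 2 kHz, 9.2 kHz, 10.8 kHz, 11.8 kHz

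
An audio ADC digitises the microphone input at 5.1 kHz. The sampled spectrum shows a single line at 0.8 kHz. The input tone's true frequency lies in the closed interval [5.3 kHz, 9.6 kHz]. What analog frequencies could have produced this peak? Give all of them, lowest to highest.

Frequencies that alias to 0.8 kHz are k·fs ± 0.8 kHz for integer k ≥ 0.
k=0: 0.8 kHz.
k=1: 4.3 kHz, 5.9 kHz.
k=2: 9.4 kHz, 11 kHz.
k=3: 14.5 kHz, 16.1 kHz.
Within [5.3 kHz, 9.6 kHz]: 5.9 kHz, 9.4 kHz.

5.9 kHz, 9.4 kHz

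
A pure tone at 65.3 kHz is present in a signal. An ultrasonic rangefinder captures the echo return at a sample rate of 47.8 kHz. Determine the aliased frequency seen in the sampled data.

65.3 kHz mod fs = 17.5 kHz.
17.5 kHz ≤ fs/2 = 23.9 kHz, appears at 17.5 kHz.

17.5 kHz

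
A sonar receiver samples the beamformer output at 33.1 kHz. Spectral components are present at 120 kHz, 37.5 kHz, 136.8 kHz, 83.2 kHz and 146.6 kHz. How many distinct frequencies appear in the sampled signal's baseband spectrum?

fs/2 = 16.55 kHz.
120 kHz mod fs = 20.7 kHz.
20.7 kHz > fs/2 = 16.55 kHz, folds to fs − 20.7 kHz = 12.4 kHz.
37.5 kHz mod fs = 4.4 kHz.
4.4 kHz ≤ fs/2 = 16.55 kHz, appears at 4.4 kHz.
136.8 kHz mod fs = 4.4 kHz.
4.4 kHz ≤ fs/2 = 16.55 kHz, appears at 4.4 kHz.
83.2 kHz mod fs = 17 kHz.
17 kHz > fs/2 = 16.55 kHz, folds to fs − 17 kHz = 16.1 kHz.
146.6 kHz mod fs = 14.2 kHz.
14.2 kHz ≤ fs/2 = 16.55 kHz, appears at 14.2 kHz.
Distinct values: {4.4 kHz, 12.4 kHz, 14.2 kHz, 16.1 kHz} → 4.

4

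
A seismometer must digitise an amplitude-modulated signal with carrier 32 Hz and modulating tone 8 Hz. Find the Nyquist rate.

80 Hz

AM sidebands sit at fc ± fm = 24 Hz and 40 Hz.
Highest-frequency component: 40 Hz.
Nyquist rate = 2 × 40 Hz = 80 Hz.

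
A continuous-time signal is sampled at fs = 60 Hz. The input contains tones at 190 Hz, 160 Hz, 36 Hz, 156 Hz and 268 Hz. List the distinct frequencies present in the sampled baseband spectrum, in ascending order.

fs/2 = 30 Hz.
190 Hz mod fs = 10 Hz.
10 Hz ≤ fs/2 = 30 Hz, appears at 10 Hz.
160 Hz mod fs = 40 Hz.
40 Hz > fs/2 = 30 Hz, folds to fs − 40 Hz = 20 Hz.
36 Hz > fs/2 = 30 Hz, folds to fs − 36 Hz = 24 Hz.
156 Hz mod fs = 36 Hz.
36 Hz > fs/2 = 30 Hz, folds to fs − 36 Hz = 24 Hz.
268 Hz mod fs = 28 Hz.
28 Hz ≤ fs/2 = 30 Hz, appears at 28 Hz.
Distinct values: {10 Hz, 20 Hz, 24 Hz, 28 Hz}.

10 Hz, 20 Hz, 24 Hz, 28 Hz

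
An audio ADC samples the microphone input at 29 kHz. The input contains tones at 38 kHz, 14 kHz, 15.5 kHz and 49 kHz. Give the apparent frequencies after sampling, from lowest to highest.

fs/2 = 14.5 kHz.
38 kHz mod fs = 9 kHz.
9 kHz ≤ fs/2 = 14.5 kHz, appears at 9 kHz.
14 kHz ≤ fs/2 = 14.5 kHz, passes unchanged.
15.5 kHz > fs/2 = 14.5 kHz, folds to fs − 15.5 kHz = 13.5 kHz.
49 kHz mod fs = 20 kHz.
20 kHz > fs/2 = 14.5 kHz, folds to fs − 20 kHz = 9 kHz.
Distinct values: {9 kHz, 13.5 kHz, 14 kHz}.

9 kHz, 13.5 kHz, 14 kHz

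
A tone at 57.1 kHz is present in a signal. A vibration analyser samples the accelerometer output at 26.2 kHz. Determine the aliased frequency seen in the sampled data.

4.7 kHz

57.1 kHz mod fs = 4.7 kHz.
4.7 kHz ≤ fs/2 = 13.1 kHz, appears at 4.7 kHz.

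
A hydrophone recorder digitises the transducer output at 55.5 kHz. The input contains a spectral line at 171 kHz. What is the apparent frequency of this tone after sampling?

4.5 kHz

171 kHz mod fs = 4.5 kHz.
4.5 kHz ≤ fs/2 = 27.75 kHz, appears at 4.5 kHz.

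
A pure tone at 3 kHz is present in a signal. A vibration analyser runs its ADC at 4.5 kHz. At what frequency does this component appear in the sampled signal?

1.5 kHz

3 kHz > fs/2 = 2.25 kHz, folds to fs − 3 kHz = 1.5 kHz.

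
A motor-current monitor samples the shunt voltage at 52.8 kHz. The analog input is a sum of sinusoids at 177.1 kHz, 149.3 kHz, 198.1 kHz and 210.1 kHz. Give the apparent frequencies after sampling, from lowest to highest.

fs/2 = 26.4 kHz.
177.1 kHz mod fs = 18.7 kHz.
18.7 kHz ≤ fs/2 = 26.4 kHz, appears at 18.7 kHz.
149.3 kHz mod fs = 43.7 kHz.
43.7 kHz > fs/2 = 26.4 kHz, folds to fs − 43.7 kHz = 9.1 kHz.
198.1 kHz mod fs = 39.7 kHz.
39.7 kHz > fs/2 = 26.4 kHz, folds to fs − 39.7 kHz = 13.1 kHz.
210.1 kHz mod fs = 51.7 kHz.
51.7 kHz > fs/2 = 26.4 kHz, folds to fs − 51.7 kHz = 1.1 kHz.
Distinct values: {1.1 kHz, 9.1 kHz, 13.1 kHz, 18.7 kHz}.

1.1 kHz, 9.1 kHz, 13.1 kHz, 18.7 kHz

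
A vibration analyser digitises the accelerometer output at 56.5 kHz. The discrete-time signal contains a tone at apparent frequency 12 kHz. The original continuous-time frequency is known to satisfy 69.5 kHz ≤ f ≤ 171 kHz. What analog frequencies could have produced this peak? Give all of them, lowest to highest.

101 kHz, 125 kHz, 157.5 kHz

Frequencies that alias to 12 kHz are k·fs ± 12 kHz for integer k ≥ 0.
k=0: 12 kHz.
k=1: 44.5 kHz, 68.5 kHz.
k=2: 101 kHz, 125 kHz.
k=3: 157.5 kHz, 181.5 kHz.
k=4: 214 kHz, 238 kHz.
Within [69.5 kHz, 171 kHz]: 101 kHz, 125 kHz, 157.5 kHz.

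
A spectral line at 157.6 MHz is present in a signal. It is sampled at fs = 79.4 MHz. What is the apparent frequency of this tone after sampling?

157.6 MHz mod fs = 78.2 MHz.
78.2 MHz > fs/2 = 39.7 MHz, folds to fs − 78.2 MHz = 1.2 MHz.

1.2 MHz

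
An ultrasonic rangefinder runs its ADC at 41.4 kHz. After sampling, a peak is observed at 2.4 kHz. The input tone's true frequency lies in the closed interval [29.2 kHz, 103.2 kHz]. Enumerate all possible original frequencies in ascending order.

39 kHz, 43.8 kHz, 80.4 kHz, 85.2 kHz

Frequencies that alias to 2.4 kHz are k·fs ± 2.4 kHz for integer k ≥ 0.
k=0: 2.4 kHz.
k=1: 39 kHz, 43.8 kHz.
k=2: 80.4 kHz, 85.2 kHz.
k=3: 121.8 kHz, 126.6 kHz.
Within [29.2 kHz, 103.2 kHz]: 39 kHz, 43.8 kHz, 80.4 kHz, 85.2 kHz.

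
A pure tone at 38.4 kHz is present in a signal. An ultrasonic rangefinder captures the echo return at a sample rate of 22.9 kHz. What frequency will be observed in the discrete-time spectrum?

7.4 kHz

38.4 kHz mod fs = 15.5 kHz.
15.5 kHz > fs/2 = 11.45 kHz, folds to fs − 15.5 kHz = 7.4 kHz.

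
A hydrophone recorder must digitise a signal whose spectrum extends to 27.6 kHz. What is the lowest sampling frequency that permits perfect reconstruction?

55.2 kHz

Nyquist rate = 2 × 27.6 kHz = 55.2 kHz.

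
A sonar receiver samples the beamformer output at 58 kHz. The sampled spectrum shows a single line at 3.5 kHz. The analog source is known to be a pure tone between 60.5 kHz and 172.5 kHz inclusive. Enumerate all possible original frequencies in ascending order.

Frequencies that alias to 3.5 kHz are k·fs ± 3.5 kHz for integer k ≥ 0.
k=0: 3.5 kHz.
k=1: 54.5 kHz, 61.5 kHz.
k=2: 112.5 kHz, 119.5 kHz.
k=3: 170.5 kHz, 177.5 kHz.
k=4: 228.5 kHz, 235.5 kHz.
Within [60.5 kHz, 172.5 kHz]: 61.5 kHz, 112.5 kHz, 119.5 kHz, 170.5 kHz.

61.5 kHz, 112.5 kHz, 119.5 kHz, 170.5 kHz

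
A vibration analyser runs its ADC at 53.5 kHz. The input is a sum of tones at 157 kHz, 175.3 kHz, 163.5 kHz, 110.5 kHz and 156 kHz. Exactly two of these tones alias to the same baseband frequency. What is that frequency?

3.5 kHz

fs/2 = 26.75 kHz.
157 kHz mod fs = 50 kHz.
50 kHz > fs/2 = 26.75 kHz, folds to fs − 50 kHz = 3.5 kHz.
175.3 kHz mod fs = 14.8 kHz.
14.8 kHz ≤ fs/2 = 26.75 kHz, appears at 14.8 kHz.
163.5 kHz mod fs = 3 kHz.
3 kHz ≤ fs/2 = 26.75 kHz, appears at 3 kHz.
110.5 kHz mod fs = 3.5 kHz.
3.5 kHz ≤ fs/2 = 26.75 kHz, appears at 3.5 kHz.
156 kHz mod fs = 49 kHz.
49 kHz > fs/2 = 26.75 kHz, folds to fs − 49 kHz = 4.5 kHz.
110.5 kHz and 157 kHz both map to 3.5 kHz.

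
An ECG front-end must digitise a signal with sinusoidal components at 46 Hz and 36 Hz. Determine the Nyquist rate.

Highest-frequency component: 46 Hz.
Nyquist rate = 2 × 46 Hz = 92 Hz.

92 Hz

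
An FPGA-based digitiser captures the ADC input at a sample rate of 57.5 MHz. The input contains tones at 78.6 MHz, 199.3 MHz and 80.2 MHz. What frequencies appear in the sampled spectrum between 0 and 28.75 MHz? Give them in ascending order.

21.1 MHz, 22.7 MHz, 26.8 MHz

fs/2 = 28.75 MHz.
78.6 MHz mod fs = 21.1 MHz.
21.1 MHz ≤ fs/2 = 28.75 MHz, appears at 21.1 MHz.
199.3 MHz mod fs = 26.8 MHz.
26.8 MHz ≤ fs/2 = 28.75 MHz, appears at 26.8 MHz.
80.2 MHz mod fs = 22.7 MHz.
22.7 MHz ≤ fs/2 = 28.75 MHz, appears at 22.7 MHz.
Distinct values: {21.1 MHz, 22.7 MHz, 26.8 MHz}.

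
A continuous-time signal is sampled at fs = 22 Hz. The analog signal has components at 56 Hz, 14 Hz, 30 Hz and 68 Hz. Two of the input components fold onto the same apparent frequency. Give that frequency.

8 Hz

fs/2 = 11 Hz.
56 Hz mod fs = 12 Hz.
12 Hz > fs/2 = 11 Hz, folds to fs − 12 Hz = 10 Hz.
14 Hz > fs/2 = 11 Hz, folds to fs − 14 Hz = 8 Hz.
30 Hz mod fs = 8 Hz.
8 Hz ≤ fs/2 = 11 Hz, appears at 8 Hz.
68 Hz mod fs = 2 Hz.
2 Hz ≤ fs/2 = 11 Hz, appears at 2 Hz.
14 Hz and 30 Hz both map to 8 Hz.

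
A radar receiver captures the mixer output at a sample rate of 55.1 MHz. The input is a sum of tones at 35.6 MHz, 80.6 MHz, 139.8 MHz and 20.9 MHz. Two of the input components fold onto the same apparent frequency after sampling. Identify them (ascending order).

80.6 MHz, 139.8 MHz

fs/2 = 27.55 MHz.
35.6 MHz > fs/2 = 27.55 MHz, folds to fs − 35.6 MHz = 19.5 MHz.
80.6 MHz mod fs = 25.5 MHz.
25.5 MHz ≤ fs/2 = 27.55 MHz, appears at 25.5 MHz.
139.8 MHz mod fs = 29.6 MHz.
29.6 MHz > fs/2 = 27.55 MHz, folds to fs − 29.6 MHz = 25.5 MHz.
20.9 MHz ≤ fs/2 = 27.55 MHz, passes unchanged.
80.6 MHz and 139.8 MHz both map to 25.5 MHz.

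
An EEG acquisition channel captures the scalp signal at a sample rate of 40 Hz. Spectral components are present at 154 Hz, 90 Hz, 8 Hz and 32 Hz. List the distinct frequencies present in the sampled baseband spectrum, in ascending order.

fs/2 = 20 Hz.
154 Hz mod fs = 34 Hz.
34 Hz > fs/2 = 20 Hz, folds to fs − 34 Hz = 6 Hz.
90 Hz mod fs = 10 Hz.
10 Hz ≤ fs/2 = 20 Hz, appears at 10 Hz.
8 Hz ≤ fs/2 = 20 Hz, passes unchanged.
32 Hz > fs/2 = 20 Hz, folds to fs − 32 Hz = 8 Hz.
Distinct values: {6 Hz, 8 Hz, 10 Hz}.

6 Hz, 8 Hz, 10 Hz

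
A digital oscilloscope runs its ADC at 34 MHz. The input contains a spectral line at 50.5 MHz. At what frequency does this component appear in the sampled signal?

16.5 MHz

50.5 MHz mod fs = 16.5 MHz.
16.5 MHz ≤ fs/2 = 17 MHz, appears at 16.5 MHz.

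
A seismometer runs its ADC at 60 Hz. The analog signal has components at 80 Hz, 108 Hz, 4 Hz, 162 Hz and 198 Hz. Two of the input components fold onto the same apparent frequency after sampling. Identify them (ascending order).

162 Hz, 198 Hz

fs/2 = 30 Hz.
80 Hz mod fs = 20 Hz.
20 Hz ≤ fs/2 = 30 Hz, appears at 20 Hz.
108 Hz mod fs = 48 Hz.
48 Hz > fs/2 = 30 Hz, folds to fs − 48 Hz = 12 Hz.
4 Hz ≤ fs/2 = 30 Hz, passes unchanged.
162 Hz mod fs = 42 Hz.
42 Hz > fs/2 = 30 Hz, folds to fs − 42 Hz = 18 Hz.
198 Hz mod fs = 18 Hz.
18 Hz ≤ fs/2 = 30 Hz, appears at 18 Hz.
162 Hz and 198 Hz both map to 18 Hz.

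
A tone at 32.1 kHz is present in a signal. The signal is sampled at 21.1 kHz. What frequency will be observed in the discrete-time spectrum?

10.1 kHz

32.1 kHz mod fs = 11 kHz.
11 kHz > fs/2 = 10.55 kHz, folds to fs − 11 kHz = 10.1 kHz.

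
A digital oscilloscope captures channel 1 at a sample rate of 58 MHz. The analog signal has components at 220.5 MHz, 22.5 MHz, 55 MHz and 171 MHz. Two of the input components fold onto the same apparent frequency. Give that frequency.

3 MHz

fs/2 = 29 MHz.
220.5 MHz mod fs = 46.5 MHz.
46.5 MHz > fs/2 = 29 MHz, folds to fs − 46.5 MHz = 11.5 MHz.
22.5 MHz ≤ fs/2 = 29 MHz, passes unchanged.
55 MHz > fs/2 = 29 MHz, folds to fs − 55 MHz = 3 MHz.
171 MHz mod fs = 55 MHz.
55 MHz > fs/2 = 29 MHz, folds to fs − 55 MHz = 3 MHz.
55 MHz and 171 MHz both map to 3 MHz.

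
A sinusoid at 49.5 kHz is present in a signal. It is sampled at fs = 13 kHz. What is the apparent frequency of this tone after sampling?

2.5 kHz

49.5 kHz mod fs = 10.5 kHz.
10.5 kHz > fs/2 = 6.5 kHz, folds to fs − 10.5 kHz = 2.5 kHz.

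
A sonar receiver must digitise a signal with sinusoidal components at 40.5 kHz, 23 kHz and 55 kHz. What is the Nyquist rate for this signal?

110 kHz

Highest-frequency component: 55 kHz.
Nyquist rate = 2 × 55 kHz = 110 kHz.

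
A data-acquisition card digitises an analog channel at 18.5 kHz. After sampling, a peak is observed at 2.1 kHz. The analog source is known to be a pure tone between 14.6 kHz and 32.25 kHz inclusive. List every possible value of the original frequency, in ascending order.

16.4 kHz, 20.6 kHz

Frequencies that alias to 2.1 kHz are k·fs ± 2.1 kHz for integer k ≥ 0.
k=0: 2.1 kHz.
k=1: 16.4 kHz, 20.6 kHz.
k=2: 34.9 kHz, 39.1 kHz.
Within [14.6 kHz, 32.25 kHz]: 16.4 kHz, 20.6 kHz.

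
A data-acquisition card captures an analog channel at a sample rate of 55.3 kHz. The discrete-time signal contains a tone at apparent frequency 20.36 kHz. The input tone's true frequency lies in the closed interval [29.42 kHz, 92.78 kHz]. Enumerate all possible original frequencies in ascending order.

34.94 kHz, 75.66 kHz, 90.24 kHz

Frequencies that alias to 20.36 kHz are k·fs ± 20.36 kHz for integer k ≥ 0.
k=0: 20.36 kHz.
k=1: 34.94 kHz, 75.66 kHz.
k=2: 90.24 kHz, 130.96 kHz.
k=3: 145.54 kHz, 186.26 kHz.
Within [29.42 kHz, 92.78 kHz]: 34.94 kHz, 75.66 kHz, 90.24 kHz.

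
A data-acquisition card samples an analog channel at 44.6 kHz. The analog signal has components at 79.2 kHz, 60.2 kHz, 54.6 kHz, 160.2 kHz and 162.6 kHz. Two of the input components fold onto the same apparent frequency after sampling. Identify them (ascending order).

54.6 kHz, 79.2 kHz

fs/2 = 22.3 kHz.
79.2 kHz mod fs = 34.6 kHz.
34.6 kHz > fs/2 = 22.3 kHz, folds to fs − 34.6 kHz = 10 kHz.
60.2 kHz mod fs = 15.6 kHz.
15.6 kHz ≤ fs/2 = 22.3 kHz, appears at 15.6 kHz.
54.6 kHz mod fs = 10 kHz.
10 kHz ≤ fs/2 = 22.3 kHz, appears at 10 kHz.
160.2 kHz mod fs = 26.4 kHz.
26.4 kHz > fs/2 = 22.3 kHz, folds to fs − 26.4 kHz = 18.2 kHz.
162.6 kHz mod fs = 28.8 kHz.
28.8 kHz > fs/2 = 22.3 kHz, folds to fs − 28.8 kHz = 15.8 kHz.
54.6 kHz and 79.2 kHz both map to 10 kHz.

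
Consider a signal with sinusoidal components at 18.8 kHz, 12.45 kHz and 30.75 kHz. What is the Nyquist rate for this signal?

Highest-frequency component: 30.75 kHz.
Nyquist rate = 2 × 30.75 kHz = 61.5 kHz.

61.5 kHz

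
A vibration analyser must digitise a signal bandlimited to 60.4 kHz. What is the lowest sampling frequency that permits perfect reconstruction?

120.8 kHz

Nyquist rate = 2 × 60.4 kHz = 120.8 kHz.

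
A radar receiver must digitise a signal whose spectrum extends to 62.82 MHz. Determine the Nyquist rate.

Nyquist rate = 2 × 62.82 MHz = 125.64 MHz.

125.64 MHz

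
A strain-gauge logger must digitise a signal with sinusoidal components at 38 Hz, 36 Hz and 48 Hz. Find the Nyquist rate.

96 Hz

Highest-frequency component: 48 Hz.
Nyquist rate = 2 × 48 Hz = 96 Hz.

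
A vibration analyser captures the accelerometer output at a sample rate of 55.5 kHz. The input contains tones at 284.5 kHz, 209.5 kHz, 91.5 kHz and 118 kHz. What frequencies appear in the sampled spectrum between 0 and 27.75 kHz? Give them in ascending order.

fs/2 = 27.75 kHz.
284.5 kHz mod fs = 7 kHz.
7 kHz ≤ fs/2 = 27.75 kHz, appears at 7 kHz.
209.5 kHz mod fs = 43 kHz.
43 kHz > fs/2 = 27.75 kHz, folds to fs − 43 kHz = 12.5 kHz.
91.5 kHz mod fs = 36 kHz.
36 kHz > fs/2 = 27.75 kHz, folds to fs − 36 kHz = 19.5 kHz.
118 kHz mod fs = 7 kHz.
7 kHz ≤ fs/2 = 27.75 kHz, appears at 7 kHz.
Distinct values: {7 kHz, 12.5 kHz, 19.5 kHz}.

7 kHz, 12.5 kHz, 19.5 kHz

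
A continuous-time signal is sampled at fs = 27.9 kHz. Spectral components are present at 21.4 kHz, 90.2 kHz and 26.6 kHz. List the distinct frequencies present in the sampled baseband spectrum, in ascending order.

fs/2 = 13.95 kHz.
21.4 kHz > fs/2 = 13.95 kHz, folds to fs − 21.4 kHz = 6.5 kHz.
90.2 kHz mod fs = 6.5 kHz.
6.5 kHz ≤ fs/2 = 13.95 kHz, appears at 6.5 kHz.
26.6 kHz > fs/2 = 13.95 kHz, folds to fs − 26.6 kHz = 1.3 kHz.
Distinct values: {1.3 kHz, 6.5 kHz}.

1.3 kHz, 6.5 kHz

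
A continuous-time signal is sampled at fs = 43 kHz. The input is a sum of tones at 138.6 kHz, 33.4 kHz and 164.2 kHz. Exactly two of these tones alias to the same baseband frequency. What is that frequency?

9.6 kHz

fs/2 = 21.5 kHz.
138.6 kHz mod fs = 9.6 kHz.
9.6 kHz ≤ fs/2 = 21.5 kHz, appears at 9.6 kHz.
33.4 kHz > fs/2 = 21.5 kHz, folds to fs − 33.4 kHz = 9.6 kHz.
164.2 kHz mod fs = 35.2 kHz.
35.2 kHz > fs/2 = 21.5 kHz, folds to fs − 35.2 kHz = 7.8 kHz.
33.4 kHz and 138.6 kHz both map to 9.6 kHz.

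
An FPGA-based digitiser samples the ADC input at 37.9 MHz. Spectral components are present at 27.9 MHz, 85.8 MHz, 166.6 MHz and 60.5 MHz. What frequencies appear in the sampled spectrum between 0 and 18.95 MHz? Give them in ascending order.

fs/2 = 18.95 MHz.
27.9 MHz > fs/2 = 18.95 MHz, folds to fs − 27.9 MHz = 10 MHz.
85.8 MHz mod fs = 10 MHz.
10 MHz ≤ fs/2 = 18.95 MHz, appears at 10 MHz.
166.6 MHz mod fs = 15 MHz.
15 MHz ≤ fs/2 = 18.95 MHz, appears at 15 MHz.
60.5 MHz mod fs = 22.6 MHz.
22.6 MHz > fs/2 = 18.95 MHz, folds to fs − 22.6 MHz = 15.3 MHz.
Distinct values: {10 MHz, 15 MHz, 15.3 MHz}.

10 MHz, 15 MHz, 15.3 MHz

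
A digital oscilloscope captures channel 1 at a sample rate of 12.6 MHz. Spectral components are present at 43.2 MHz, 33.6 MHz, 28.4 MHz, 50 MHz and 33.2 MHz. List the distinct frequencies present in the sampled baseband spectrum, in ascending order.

0.4 MHz, 3.2 MHz, 4.2 MHz, 4.6 MHz, 5.4 MHz

fs/2 = 6.3 MHz.
43.2 MHz mod fs = 5.4 MHz.
5.4 MHz ≤ fs/2 = 6.3 MHz, appears at 5.4 MHz.
33.6 MHz mod fs = 8.4 MHz.
8.4 MHz > fs/2 = 6.3 MHz, folds to fs − 8.4 MHz = 4.2 MHz.
28.4 MHz mod fs = 3.2 MHz.
3.2 MHz ≤ fs/2 = 6.3 MHz, appears at 3.2 MHz.
50 MHz mod fs = 12.2 MHz.
12.2 MHz > fs/2 = 6.3 MHz, folds to fs − 12.2 MHz = 0.4 MHz.
33.2 MHz mod fs = 8 MHz.
8 MHz > fs/2 = 6.3 MHz, folds to fs − 8 MHz = 4.6 MHz.
Distinct values: {0.4 MHz, 3.2 MHz, 4.2 MHz, 4.6 MHz, 5.4 MHz}.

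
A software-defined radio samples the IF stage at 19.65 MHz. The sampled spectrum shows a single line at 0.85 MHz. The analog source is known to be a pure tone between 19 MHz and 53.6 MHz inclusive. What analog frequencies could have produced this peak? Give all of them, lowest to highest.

Frequencies that alias to 0.85 MHz are k·fs ± 0.85 MHz for integer k ≥ 0.
k=0: 0.85 MHz.
k=1: 18.8 MHz, 20.5 MHz.
k=2: 38.45 MHz, 40.15 MHz.
k=3: 58.1 MHz, 59.8 MHz.
Within [19 MHz, 53.6 MHz]: 20.5 MHz, 38.45 MHz, 40.15 MHz.

20.5 MHz, 38.45 MHz, 40.15 MHz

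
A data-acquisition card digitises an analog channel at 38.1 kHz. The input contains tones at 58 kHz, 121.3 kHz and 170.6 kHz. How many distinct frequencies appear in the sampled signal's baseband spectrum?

fs/2 = 19.05 kHz.
58 kHz mod fs = 19.9 kHz.
19.9 kHz > fs/2 = 19.05 kHz, folds to fs − 19.9 kHz = 18.2 kHz.
121.3 kHz mod fs = 7 kHz.
7 kHz ≤ fs/2 = 19.05 kHz, appears at 7 kHz.
170.6 kHz mod fs = 18.2 kHz.
18.2 kHz ≤ fs/2 = 19.05 kHz, appears at 18.2 kHz.
Distinct values: {7 kHz, 18.2 kHz} → 2.

2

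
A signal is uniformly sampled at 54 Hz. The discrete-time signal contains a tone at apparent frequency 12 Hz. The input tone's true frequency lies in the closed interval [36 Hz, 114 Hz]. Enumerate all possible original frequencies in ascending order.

Frequencies that alias to 12 Hz are k·fs ± 12 Hz for integer k ≥ 0.
k=0: 12 Hz.
k=1: 42 Hz, 66 Hz.
k=2: 96 Hz, 120 Hz.
k=3: 150 Hz, 174 Hz.
Within [36 Hz, 114 Hz]: 42 Hz, 66 Hz, 96 Hz.

42 Hz, 66 Hz, 96 Hz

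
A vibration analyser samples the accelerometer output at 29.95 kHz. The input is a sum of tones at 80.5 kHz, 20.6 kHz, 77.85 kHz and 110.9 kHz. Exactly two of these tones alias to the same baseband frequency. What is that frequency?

9.35 kHz

fs/2 = 14.975 kHz.
80.5 kHz mod fs = 20.6 kHz.
20.6 kHz > fs/2 = 14.975 kHz, folds to fs − 20.6 kHz = 9.35 kHz.
20.6 kHz > fs/2 = 14.975 kHz, folds to fs − 20.6 kHz = 9.35 kHz.
77.85 kHz mod fs = 17.95 kHz.
17.95 kHz > fs/2 = 14.975 kHz, folds to fs − 17.95 kHz = 12 kHz.
110.9 kHz mod fs = 21.05 kHz.
21.05 kHz > fs/2 = 14.975 kHz, folds to fs − 21.05 kHz = 8.9 kHz.
20.6 kHz and 80.5 kHz both map to 9.35 kHz.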